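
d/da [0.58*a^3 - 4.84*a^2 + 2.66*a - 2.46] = 1.74*a^2 - 9.68*a + 2.66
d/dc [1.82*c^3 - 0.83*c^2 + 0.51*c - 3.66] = 5.46*c^2 - 1.66*c + 0.51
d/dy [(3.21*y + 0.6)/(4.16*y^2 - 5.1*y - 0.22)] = (-13.3536*y^2 - 4.992*y + 2.3538)/(17.3056*y^4 - 42.432*y^3 + 24.1796*y^2 + 2.244*y + 0.0484)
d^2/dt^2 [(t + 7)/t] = 14/t^3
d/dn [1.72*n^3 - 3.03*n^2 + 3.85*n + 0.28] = 5.16*n^2 - 6.06*n + 3.85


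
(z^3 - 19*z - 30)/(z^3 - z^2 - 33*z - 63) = (z^2 - 3*z - 10)/(z^2 - 4*z - 21)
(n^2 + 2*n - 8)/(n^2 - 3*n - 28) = (n - 2)/(n - 7)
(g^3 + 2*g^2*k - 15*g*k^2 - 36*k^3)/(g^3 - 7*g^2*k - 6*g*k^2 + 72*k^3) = (g + 3*k)/(g - 6*k)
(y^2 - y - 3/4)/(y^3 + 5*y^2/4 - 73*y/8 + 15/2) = 2*(2*y + 1)/(4*y^2 + 11*y - 20)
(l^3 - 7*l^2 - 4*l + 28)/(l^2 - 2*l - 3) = (-l^3 + 7*l^2 + 4*l - 28)/(-l^2 + 2*l + 3)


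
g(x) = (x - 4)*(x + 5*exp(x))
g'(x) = x + (x - 4)*(5*exp(x) + 1) + 5*exp(x)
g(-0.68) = -8.67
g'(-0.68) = -14.68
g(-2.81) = 17.09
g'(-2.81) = -11.37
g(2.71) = -100.43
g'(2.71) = -20.37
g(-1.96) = 7.48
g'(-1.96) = -11.41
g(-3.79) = 28.64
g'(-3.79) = -12.35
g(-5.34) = 49.65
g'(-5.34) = -14.88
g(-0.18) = -16.70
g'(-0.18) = -17.64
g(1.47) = -58.74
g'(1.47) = -34.33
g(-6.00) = 59.88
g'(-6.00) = -16.11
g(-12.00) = 192.00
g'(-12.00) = -28.00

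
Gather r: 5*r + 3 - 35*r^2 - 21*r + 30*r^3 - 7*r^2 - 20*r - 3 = 30*r^3 - 42*r^2 - 36*r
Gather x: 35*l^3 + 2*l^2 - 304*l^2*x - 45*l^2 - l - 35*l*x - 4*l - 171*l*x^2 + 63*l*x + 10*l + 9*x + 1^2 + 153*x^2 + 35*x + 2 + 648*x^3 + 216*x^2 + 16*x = 35*l^3 - 43*l^2 + 5*l + 648*x^3 + x^2*(369 - 171*l) + x*(-304*l^2 + 28*l + 60) + 3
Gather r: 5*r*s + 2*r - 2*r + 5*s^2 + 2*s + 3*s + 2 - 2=5*r*s + 5*s^2 + 5*s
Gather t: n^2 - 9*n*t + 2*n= n^2 - 9*n*t + 2*n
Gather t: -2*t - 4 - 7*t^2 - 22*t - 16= -7*t^2 - 24*t - 20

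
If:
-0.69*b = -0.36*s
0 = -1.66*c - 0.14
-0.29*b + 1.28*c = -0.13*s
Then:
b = -2.64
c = -0.08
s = -5.07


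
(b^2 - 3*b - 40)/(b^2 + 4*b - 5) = (b - 8)/(b - 1)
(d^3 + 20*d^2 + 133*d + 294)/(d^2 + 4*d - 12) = (d^2 + 14*d + 49)/(d - 2)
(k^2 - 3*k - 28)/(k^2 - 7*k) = (k + 4)/k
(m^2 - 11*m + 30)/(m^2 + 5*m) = (m^2 - 11*m + 30)/(m*(m + 5))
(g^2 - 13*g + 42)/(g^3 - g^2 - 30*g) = (g - 7)/(g*(g + 5))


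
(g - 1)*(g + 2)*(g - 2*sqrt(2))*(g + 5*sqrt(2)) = g^4 + g^3 + 3*sqrt(2)*g^3 - 22*g^2 + 3*sqrt(2)*g^2 - 20*g - 6*sqrt(2)*g + 40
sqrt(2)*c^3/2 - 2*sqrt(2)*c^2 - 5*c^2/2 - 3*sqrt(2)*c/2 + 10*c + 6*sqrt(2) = (c - 4)*(c - 3*sqrt(2))*(sqrt(2)*c/2 + 1/2)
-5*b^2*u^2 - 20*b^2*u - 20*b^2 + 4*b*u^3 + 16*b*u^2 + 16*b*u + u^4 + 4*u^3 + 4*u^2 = (-b + u)*(5*b + u)*(u + 2)^2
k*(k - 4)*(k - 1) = k^3 - 5*k^2 + 4*k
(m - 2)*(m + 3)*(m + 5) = m^3 + 6*m^2 - m - 30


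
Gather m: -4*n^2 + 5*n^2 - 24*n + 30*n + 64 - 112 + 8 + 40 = n^2 + 6*n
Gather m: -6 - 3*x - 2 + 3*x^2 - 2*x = 3*x^2 - 5*x - 8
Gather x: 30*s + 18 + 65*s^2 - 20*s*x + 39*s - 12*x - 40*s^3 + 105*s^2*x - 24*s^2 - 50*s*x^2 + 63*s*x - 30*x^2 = -40*s^3 + 41*s^2 + 69*s + x^2*(-50*s - 30) + x*(105*s^2 + 43*s - 12) + 18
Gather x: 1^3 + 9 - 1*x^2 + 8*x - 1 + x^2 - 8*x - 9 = 0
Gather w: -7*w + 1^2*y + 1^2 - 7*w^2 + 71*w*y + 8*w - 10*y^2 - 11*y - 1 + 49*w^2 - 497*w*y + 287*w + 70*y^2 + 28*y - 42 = 42*w^2 + w*(288 - 426*y) + 60*y^2 + 18*y - 42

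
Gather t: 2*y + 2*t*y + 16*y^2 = 2*t*y + 16*y^2 + 2*y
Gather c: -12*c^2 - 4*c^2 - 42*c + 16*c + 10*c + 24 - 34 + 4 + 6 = -16*c^2 - 16*c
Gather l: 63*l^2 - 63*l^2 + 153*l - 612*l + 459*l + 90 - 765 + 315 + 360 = 0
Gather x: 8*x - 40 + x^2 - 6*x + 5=x^2 + 2*x - 35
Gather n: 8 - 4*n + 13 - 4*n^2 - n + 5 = -4*n^2 - 5*n + 26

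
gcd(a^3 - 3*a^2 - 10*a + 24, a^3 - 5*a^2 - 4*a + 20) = a - 2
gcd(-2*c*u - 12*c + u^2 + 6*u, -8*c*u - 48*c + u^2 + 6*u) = u + 6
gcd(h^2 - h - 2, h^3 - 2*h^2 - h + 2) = h^2 - h - 2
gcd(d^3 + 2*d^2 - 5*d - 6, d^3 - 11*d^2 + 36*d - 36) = d - 2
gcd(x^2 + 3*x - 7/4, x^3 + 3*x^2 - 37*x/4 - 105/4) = x + 7/2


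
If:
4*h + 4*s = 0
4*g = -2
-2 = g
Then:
No Solution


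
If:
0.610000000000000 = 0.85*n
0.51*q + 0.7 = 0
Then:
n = 0.72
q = -1.37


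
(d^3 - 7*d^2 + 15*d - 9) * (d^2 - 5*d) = d^5 - 12*d^4 + 50*d^3 - 84*d^2 + 45*d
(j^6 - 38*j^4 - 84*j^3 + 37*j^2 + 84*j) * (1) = j^6 - 38*j^4 - 84*j^3 + 37*j^2 + 84*j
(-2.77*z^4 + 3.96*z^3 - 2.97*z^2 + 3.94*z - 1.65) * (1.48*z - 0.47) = -4.0996*z^5 + 7.1627*z^4 - 6.2568*z^3 + 7.2271*z^2 - 4.2938*z + 0.7755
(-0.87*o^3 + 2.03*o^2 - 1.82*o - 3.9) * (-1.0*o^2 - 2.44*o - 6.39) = 0.87*o^5 + 0.0928*o^4 + 2.4261*o^3 - 4.6309*o^2 + 21.1458*o + 24.921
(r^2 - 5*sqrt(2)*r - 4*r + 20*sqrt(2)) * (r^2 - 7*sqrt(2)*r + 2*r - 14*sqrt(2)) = r^4 - 12*sqrt(2)*r^3 - 2*r^3 + 24*sqrt(2)*r^2 + 62*r^2 - 140*r + 96*sqrt(2)*r - 560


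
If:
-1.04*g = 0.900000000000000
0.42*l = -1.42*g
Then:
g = -0.87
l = 2.93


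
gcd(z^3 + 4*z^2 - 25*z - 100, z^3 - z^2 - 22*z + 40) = z + 5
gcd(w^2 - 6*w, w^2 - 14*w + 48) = w - 6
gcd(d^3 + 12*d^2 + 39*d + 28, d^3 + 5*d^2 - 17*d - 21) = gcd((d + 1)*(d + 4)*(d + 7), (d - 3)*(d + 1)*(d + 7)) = d^2 + 8*d + 7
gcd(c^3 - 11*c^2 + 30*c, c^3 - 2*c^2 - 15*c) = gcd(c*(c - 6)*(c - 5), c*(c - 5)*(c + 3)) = c^2 - 5*c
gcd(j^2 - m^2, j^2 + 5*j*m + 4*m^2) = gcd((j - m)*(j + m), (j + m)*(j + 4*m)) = j + m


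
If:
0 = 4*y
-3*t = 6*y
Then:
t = 0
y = 0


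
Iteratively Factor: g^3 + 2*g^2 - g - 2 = (g - 1)*(g^2 + 3*g + 2) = (g - 1)*(g + 2)*(g + 1)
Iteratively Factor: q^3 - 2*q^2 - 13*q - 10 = (q + 2)*(q^2 - 4*q - 5) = (q - 5)*(q + 2)*(q + 1)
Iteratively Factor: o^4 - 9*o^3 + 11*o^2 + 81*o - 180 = (o - 4)*(o^3 - 5*o^2 - 9*o + 45) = (o - 5)*(o - 4)*(o^2 - 9) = (o - 5)*(o - 4)*(o + 3)*(o - 3)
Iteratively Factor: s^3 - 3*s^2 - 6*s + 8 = (s + 2)*(s^2 - 5*s + 4) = (s - 4)*(s + 2)*(s - 1)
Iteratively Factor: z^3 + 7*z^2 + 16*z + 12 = (z + 2)*(z^2 + 5*z + 6) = (z + 2)*(z + 3)*(z + 2)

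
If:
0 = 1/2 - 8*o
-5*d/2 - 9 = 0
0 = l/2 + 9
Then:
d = -18/5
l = -18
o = 1/16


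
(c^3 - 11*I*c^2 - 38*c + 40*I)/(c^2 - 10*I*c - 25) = (c^2 - 6*I*c - 8)/(c - 5*I)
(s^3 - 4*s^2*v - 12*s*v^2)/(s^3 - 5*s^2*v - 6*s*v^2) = (s + 2*v)/(s + v)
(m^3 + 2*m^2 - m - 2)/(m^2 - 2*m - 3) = (m^2 + m - 2)/(m - 3)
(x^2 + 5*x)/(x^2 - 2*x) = (x + 5)/(x - 2)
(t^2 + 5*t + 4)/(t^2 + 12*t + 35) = (t^2 + 5*t + 4)/(t^2 + 12*t + 35)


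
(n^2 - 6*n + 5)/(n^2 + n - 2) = (n - 5)/(n + 2)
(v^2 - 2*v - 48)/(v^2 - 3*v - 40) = (v + 6)/(v + 5)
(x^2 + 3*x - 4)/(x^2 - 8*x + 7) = (x + 4)/(x - 7)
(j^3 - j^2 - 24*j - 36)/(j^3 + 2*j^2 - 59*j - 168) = (j^2 - 4*j - 12)/(j^2 - j - 56)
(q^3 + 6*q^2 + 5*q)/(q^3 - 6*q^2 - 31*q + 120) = q*(q + 1)/(q^2 - 11*q + 24)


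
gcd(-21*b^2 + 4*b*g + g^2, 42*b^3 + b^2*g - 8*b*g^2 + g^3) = 3*b - g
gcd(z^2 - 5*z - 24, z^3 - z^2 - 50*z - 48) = z - 8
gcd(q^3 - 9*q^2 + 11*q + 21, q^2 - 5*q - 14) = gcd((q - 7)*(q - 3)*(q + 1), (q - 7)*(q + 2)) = q - 7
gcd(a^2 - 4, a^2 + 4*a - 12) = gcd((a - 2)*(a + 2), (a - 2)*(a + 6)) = a - 2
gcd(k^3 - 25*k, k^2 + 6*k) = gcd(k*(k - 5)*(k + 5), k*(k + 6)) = k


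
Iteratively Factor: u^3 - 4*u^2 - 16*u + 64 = (u - 4)*(u^2 - 16) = (u - 4)*(u + 4)*(u - 4)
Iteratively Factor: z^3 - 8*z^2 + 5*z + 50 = (z + 2)*(z^2 - 10*z + 25) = (z - 5)*(z + 2)*(z - 5)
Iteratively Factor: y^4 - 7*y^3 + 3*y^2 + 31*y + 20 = (y - 5)*(y^3 - 2*y^2 - 7*y - 4) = (y - 5)*(y + 1)*(y^2 - 3*y - 4) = (y - 5)*(y + 1)^2*(y - 4)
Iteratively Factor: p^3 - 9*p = (p - 3)*(p^2 + 3*p) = (p - 3)*(p + 3)*(p)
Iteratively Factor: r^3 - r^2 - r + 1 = (r - 1)*(r^2 - 1) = (r - 1)*(r + 1)*(r - 1)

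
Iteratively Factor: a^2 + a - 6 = (a + 3)*(a - 2)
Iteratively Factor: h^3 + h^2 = (h + 1)*(h^2) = h*(h + 1)*(h)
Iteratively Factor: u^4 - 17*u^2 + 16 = (u - 1)*(u^3 + u^2 - 16*u - 16) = (u - 1)*(u + 4)*(u^2 - 3*u - 4) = (u - 4)*(u - 1)*(u + 4)*(u + 1)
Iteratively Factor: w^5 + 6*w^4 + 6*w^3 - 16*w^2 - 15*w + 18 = (w - 1)*(w^4 + 7*w^3 + 13*w^2 - 3*w - 18) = (w - 1)*(w + 2)*(w^3 + 5*w^2 + 3*w - 9) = (w - 1)^2*(w + 2)*(w^2 + 6*w + 9) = (w - 1)^2*(w + 2)*(w + 3)*(w + 3)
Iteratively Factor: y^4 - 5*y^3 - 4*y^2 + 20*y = (y - 2)*(y^3 - 3*y^2 - 10*y) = (y - 5)*(y - 2)*(y^2 + 2*y) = y*(y - 5)*(y - 2)*(y + 2)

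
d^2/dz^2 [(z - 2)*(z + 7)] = 2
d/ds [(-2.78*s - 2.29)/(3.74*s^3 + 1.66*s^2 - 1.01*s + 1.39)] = (20.7944*s^3 + 30.3086*s^2 + 7.6028*s - 6.1771)/(13.9876*s^6 + 12.4168*s^5 - 4.7992*s^4 + 7.044*s^3 + 5.6349*s^2 - 2.8078*s + 1.9321)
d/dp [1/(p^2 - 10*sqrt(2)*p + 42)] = 2*(-p + 5*sqrt(2))/(p^2 - 10*sqrt(2)*p + 42)^2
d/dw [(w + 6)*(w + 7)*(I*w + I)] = I*(3*w^2 + 28*w + 55)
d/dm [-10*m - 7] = -10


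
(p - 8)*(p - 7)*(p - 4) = p^3 - 19*p^2 + 116*p - 224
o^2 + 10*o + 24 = (o + 4)*(o + 6)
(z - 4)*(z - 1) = z^2 - 5*z + 4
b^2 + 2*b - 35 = (b - 5)*(b + 7)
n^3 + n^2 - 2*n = n*(n - 1)*(n + 2)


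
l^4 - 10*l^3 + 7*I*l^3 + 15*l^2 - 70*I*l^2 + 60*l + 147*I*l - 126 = (l - 7)*(l - 3)*(l + I)*(l + 6*I)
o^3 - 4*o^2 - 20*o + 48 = (o - 6)*(o - 2)*(o + 4)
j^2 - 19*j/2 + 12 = (j - 8)*(j - 3/2)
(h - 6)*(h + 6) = h^2 - 36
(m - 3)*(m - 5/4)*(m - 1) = m^3 - 21*m^2/4 + 8*m - 15/4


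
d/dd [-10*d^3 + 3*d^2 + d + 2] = -30*d^2 + 6*d + 1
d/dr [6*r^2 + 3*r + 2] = 12*r + 3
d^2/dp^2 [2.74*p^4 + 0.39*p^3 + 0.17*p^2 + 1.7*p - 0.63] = 32.88*p^2 + 2.34*p + 0.34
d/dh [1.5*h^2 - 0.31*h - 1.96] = 3.0*h - 0.31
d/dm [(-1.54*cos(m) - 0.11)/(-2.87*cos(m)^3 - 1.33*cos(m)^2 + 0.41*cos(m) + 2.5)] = (8.8396*cos(m)^3 + 2.9953*cos(m)^2 + 0.2926*cos(m) + 3.8049)*sin(m)/(8.2369*cos(m)^6 + 7.6342*cos(m)^5 - 0.5845*cos(m)^4 - 15.4406*cos(m)^3 - 6.4819*cos(m)^2 + 2.05*cos(m) + 6.25)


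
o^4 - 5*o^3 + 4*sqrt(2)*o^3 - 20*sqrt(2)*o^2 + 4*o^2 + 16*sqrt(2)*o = o*(o - 4)*(o - 1)*(o + 4*sqrt(2))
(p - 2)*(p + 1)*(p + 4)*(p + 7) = p^4 + 10*p^3 + 15*p^2 - 50*p - 56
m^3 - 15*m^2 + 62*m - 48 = (m - 8)*(m - 6)*(m - 1)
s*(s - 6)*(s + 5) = s^3 - s^2 - 30*s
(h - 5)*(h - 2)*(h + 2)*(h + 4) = h^4 - h^3 - 24*h^2 + 4*h + 80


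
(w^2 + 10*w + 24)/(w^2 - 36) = (w + 4)/(w - 6)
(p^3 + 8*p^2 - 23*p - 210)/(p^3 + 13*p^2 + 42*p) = (p - 5)/p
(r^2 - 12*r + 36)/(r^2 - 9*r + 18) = (r - 6)/(r - 3)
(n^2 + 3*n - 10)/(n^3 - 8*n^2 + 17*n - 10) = (n + 5)/(n^2 - 6*n + 5)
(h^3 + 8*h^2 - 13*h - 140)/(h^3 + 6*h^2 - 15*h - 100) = (h + 7)/(h + 5)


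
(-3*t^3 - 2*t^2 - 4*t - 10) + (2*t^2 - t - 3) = -3*t^3 - 5*t - 13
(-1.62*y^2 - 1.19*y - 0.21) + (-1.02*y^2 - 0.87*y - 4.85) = -2.64*y^2 - 2.06*y - 5.06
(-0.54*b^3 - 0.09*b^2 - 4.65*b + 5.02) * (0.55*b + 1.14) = -0.297*b^4 - 0.6651*b^3 - 2.6601*b^2 - 2.54*b + 5.7228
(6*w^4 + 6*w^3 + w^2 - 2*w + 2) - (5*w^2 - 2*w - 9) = 6*w^4 + 6*w^3 - 4*w^2 + 11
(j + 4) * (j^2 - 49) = j^3 + 4*j^2 - 49*j - 196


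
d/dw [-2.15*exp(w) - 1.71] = -2.15*exp(w)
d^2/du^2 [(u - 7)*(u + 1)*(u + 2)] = 6*u - 8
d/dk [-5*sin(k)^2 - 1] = -5*sin(2*k)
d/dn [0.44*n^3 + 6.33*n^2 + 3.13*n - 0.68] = 1.32*n^2 + 12.66*n + 3.13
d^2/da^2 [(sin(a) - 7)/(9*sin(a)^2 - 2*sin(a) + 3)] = (-81*sin(a)^5 + 2250*sin(a)^4 - 54*sin(a)^3 - 4136*sin(a)^2 + 627*sin(a) + 334)/(9*sin(a)^2 - 2*sin(a) + 3)^3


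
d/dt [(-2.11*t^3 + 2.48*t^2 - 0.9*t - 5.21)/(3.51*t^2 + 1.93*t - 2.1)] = (-7.4061*t^4 - 8.1446*t^3 + 21.2384*t^2 + 26.1582*t + 11.9453)/(12.3201*t^4 + 13.5486*t^3 - 11.0171*t^2 - 8.106*t + 4.41)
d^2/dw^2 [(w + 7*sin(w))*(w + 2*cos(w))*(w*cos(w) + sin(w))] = -w^3*cos(w) - 7*w^2*sin(w) - 14*w^2*sin(2*w) - 4*w^2*cos(2*w) - 7*w*sin(w)/2 - 12*w*sin(2*w) - 63*w*sin(3*w)/2 + 10*w*cos(w) + 42*w*cos(2*w) + 2*sin(w) + 21*sin(2*w) + 7*cos(w)/2 + 6*cos(2*w) + 105*cos(3*w)/2 + 2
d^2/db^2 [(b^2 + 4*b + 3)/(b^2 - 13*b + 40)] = 2*(17*b^3 - 111*b^2 - 597*b + 4067)/(b^6 - 39*b^5 + 627*b^4 - 5317*b^3 + 25080*b^2 - 62400*b + 64000)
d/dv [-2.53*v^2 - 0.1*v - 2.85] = -5.06*v - 0.1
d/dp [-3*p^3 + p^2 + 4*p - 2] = -9*p^2 + 2*p + 4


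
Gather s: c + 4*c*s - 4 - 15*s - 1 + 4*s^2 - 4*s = c + 4*s^2 + s*(4*c - 19) - 5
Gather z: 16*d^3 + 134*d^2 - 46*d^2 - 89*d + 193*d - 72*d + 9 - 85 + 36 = 16*d^3 + 88*d^2 + 32*d - 40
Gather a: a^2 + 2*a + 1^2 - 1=a^2 + 2*a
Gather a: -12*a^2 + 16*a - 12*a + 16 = -12*a^2 + 4*a + 16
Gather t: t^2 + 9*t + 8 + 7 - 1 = t^2 + 9*t + 14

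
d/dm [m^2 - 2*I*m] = 2*m - 2*I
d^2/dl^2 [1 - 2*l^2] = -4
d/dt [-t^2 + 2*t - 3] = 2 - 2*t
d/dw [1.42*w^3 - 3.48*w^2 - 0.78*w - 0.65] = 4.26*w^2 - 6.96*w - 0.78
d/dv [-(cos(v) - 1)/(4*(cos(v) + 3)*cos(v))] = (-sin(v) + 3*sin(v)/cos(v)^2 + 2*tan(v))/(4*(cos(v) + 3)^2)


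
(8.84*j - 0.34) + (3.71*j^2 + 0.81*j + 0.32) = 3.71*j^2 + 9.65*j - 0.02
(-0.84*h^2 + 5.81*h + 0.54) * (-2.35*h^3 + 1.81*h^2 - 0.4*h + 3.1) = 1.974*h^5 - 15.1739*h^4 + 9.5831*h^3 - 3.9506*h^2 + 17.795*h + 1.674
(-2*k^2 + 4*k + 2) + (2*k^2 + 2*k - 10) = 6*k - 8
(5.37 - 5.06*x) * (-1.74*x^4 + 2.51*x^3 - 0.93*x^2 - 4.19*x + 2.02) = 8.8044*x^5 - 22.0444*x^4 + 18.1845*x^3 + 16.2073*x^2 - 32.7215*x + 10.8474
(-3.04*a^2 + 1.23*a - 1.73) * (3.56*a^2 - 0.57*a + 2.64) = -10.8224*a^4 + 6.1116*a^3 - 14.8855*a^2 + 4.2333*a - 4.5672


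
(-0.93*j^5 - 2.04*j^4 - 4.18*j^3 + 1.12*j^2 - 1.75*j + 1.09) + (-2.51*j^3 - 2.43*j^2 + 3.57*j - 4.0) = -0.93*j^5 - 2.04*j^4 - 6.69*j^3 - 1.31*j^2 + 1.82*j - 2.91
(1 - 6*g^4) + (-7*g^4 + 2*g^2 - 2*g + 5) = -13*g^4 + 2*g^2 - 2*g + 6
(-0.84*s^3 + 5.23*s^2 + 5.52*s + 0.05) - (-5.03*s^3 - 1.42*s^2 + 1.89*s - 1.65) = 4.19*s^3 + 6.65*s^2 + 3.63*s + 1.7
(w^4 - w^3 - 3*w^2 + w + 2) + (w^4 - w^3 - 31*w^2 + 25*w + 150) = 2*w^4 - 2*w^3 - 34*w^2 + 26*w + 152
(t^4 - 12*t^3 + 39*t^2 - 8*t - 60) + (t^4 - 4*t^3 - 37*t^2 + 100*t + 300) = 2*t^4 - 16*t^3 + 2*t^2 + 92*t + 240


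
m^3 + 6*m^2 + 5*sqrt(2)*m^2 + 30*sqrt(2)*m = m*(m + 6)*(m + 5*sqrt(2))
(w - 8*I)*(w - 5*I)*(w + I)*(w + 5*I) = w^4 - 7*I*w^3 + 33*w^2 - 175*I*w + 200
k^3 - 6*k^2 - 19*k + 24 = (k - 8)*(k - 1)*(k + 3)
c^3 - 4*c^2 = c^2*(c - 4)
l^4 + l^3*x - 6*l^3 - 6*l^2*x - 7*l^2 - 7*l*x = l*(l - 7)*(l + 1)*(l + x)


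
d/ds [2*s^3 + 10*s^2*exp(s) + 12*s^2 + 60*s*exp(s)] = 10*s^2*exp(s) + 6*s^2 + 80*s*exp(s) + 24*s + 60*exp(s)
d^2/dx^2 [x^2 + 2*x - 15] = 2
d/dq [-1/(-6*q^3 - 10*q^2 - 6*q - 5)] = 2*(-9*q^2 - 10*q - 3)/(6*q^3 + 10*q^2 + 6*q + 5)^2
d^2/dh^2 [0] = 0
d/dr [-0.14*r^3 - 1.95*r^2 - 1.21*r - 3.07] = -0.42*r^2 - 3.9*r - 1.21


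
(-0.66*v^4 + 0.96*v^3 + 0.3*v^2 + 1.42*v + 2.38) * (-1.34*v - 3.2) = 0.8844*v^5 + 0.8256*v^4 - 3.474*v^3 - 2.8628*v^2 - 7.7332*v - 7.616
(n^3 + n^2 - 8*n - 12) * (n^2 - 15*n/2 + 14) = n^5 - 13*n^4/2 - 3*n^3/2 + 62*n^2 - 22*n - 168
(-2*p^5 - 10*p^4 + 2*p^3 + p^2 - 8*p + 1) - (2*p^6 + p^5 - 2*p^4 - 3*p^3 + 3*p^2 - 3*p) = -2*p^6 - 3*p^5 - 8*p^4 + 5*p^3 - 2*p^2 - 5*p + 1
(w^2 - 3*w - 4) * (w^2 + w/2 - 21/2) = w^4 - 5*w^3/2 - 16*w^2 + 59*w/2 + 42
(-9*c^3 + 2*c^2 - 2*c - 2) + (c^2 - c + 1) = -9*c^3 + 3*c^2 - 3*c - 1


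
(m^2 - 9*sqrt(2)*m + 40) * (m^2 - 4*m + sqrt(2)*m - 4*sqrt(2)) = m^4 - 8*sqrt(2)*m^3 - 4*m^3 + 22*m^2 + 32*sqrt(2)*m^2 - 88*m + 40*sqrt(2)*m - 160*sqrt(2)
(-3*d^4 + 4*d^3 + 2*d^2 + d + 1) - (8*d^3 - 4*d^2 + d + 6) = -3*d^4 - 4*d^3 + 6*d^2 - 5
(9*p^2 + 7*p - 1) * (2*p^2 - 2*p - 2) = 18*p^4 - 4*p^3 - 34*p^2 - 12*p + 2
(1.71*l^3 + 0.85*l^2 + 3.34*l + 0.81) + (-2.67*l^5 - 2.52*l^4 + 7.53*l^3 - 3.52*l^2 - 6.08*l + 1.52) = -2.67*l^5 - 2.52*l^4 + 9.24*l^3 - 2.67*l^2 - 2.74*l + 2.33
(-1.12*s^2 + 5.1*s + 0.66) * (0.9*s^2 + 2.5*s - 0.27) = -1.008*s^4 + 1.79*s^3 + 13.6464*s^2 + 0.273*s - 0.1782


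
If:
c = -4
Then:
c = -4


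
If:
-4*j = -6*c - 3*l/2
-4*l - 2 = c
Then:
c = -4*l - 2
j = -45*l/8 - 3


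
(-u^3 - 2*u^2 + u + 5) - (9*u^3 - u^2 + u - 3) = -10*u^3 - u^2 + 8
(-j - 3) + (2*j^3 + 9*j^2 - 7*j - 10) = 2*j^3 + 9*j^2 - 8*j - 13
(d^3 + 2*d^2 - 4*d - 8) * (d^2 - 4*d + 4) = d^5 - 2*d^4 - 8*d^3 + 16*d^2 + 16*d - 32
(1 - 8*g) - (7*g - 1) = 2 - 15*g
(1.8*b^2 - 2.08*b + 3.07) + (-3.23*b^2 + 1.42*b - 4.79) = -1.43*b^2 - 0.66*b - 1.72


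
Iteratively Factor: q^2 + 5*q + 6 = (q + 2)*(q + 3)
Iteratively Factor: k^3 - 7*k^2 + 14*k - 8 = (k - 2)*(k^2 - 5*k + 4) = (k - 4)*(k - 2)*(k - 1)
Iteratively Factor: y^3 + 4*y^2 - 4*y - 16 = (y + 2)*(y^2 + 2*y - 8) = (y + 2)*(y + 4)*(y - 2)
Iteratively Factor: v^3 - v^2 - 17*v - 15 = (v + 1)*(v^2 - 2*v - 15) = (v - 5)*(v + 1)*(v + 3)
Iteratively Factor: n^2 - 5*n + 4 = (n - 1)*(n - 4)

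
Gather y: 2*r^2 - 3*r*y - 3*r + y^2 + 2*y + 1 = 2*r^2 - 3*r + y^2 + y*(2 - 3*r) + 1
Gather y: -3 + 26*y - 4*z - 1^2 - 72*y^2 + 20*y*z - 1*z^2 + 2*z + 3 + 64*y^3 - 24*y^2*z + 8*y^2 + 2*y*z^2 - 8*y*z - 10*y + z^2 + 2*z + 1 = 64*y^3 + y^2*(-24*z - 64) + y*(2*z^2 + 12*z + 16)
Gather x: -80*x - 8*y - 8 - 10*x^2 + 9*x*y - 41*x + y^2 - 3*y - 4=-10*x^2 + x*(9*y - 121) + y^2 - 11*y - 12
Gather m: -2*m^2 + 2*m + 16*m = -2*m^2 + 18*m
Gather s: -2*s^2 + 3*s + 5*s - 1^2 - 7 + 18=-2*s^2 + 8*s + 10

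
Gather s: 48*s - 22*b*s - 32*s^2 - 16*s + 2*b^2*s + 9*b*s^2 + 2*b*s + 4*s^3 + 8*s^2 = 4*s^3 + s^2*(9*b - 24) + s*(2*b^2 - 20*b + 32)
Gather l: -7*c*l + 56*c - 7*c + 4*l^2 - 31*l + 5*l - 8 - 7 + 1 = 49*c + 4*l^2 + l*(-7*c - 26) - 14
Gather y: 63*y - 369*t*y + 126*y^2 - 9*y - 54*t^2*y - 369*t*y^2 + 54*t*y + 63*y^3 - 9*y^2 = 63*y^3 + y^2*(117 - 369*t) + y*(-54*t^2 - 315*t + 54)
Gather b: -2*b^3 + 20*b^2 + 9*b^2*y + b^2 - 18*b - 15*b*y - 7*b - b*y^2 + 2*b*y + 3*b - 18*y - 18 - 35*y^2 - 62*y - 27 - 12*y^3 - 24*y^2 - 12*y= -2*b^3 + b^2*(9*y + 21) + b*(-y^2 - 13*y - 22) - 12*y^3 - 59*y^2 - 92*y - 45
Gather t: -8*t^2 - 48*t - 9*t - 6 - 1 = -8*t^2 - 57*t - 7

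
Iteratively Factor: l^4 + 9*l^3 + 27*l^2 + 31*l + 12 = (l + 3)*(l^3 + 6*l^2 + 9*l + 4) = (l + 1)*(l + 3)*(l^2 + 5*l + 4) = (l + 1)^2*(l + 3)*(l + 4)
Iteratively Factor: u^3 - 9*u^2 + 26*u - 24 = (u - 4)*(u^2 - 5*u + 6) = (u - 4)*(u - 2)*(u - 3)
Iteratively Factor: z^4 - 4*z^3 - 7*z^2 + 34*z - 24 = (z - 2)*(z^3 - 2*z^2 - 11*z + 12) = (z - 2)*(z + 3)*(z^2 - 5*z + 4) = (z - 4)*(z - 2)*(z + 3)*(z - 1)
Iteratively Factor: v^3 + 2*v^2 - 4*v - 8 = (v - 2)*(v^2 + 4*v + 4) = (v - 2)*(v + 2)*(v + 2)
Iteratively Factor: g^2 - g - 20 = (g - 5)*(g + 4)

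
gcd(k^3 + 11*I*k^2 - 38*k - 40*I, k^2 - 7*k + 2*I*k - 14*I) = k + 2*I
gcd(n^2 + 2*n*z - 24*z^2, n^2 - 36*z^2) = n + 6*z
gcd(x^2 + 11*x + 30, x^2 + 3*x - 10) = x + 5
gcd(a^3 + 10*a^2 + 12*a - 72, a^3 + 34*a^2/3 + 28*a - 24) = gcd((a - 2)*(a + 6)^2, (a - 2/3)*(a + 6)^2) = a^2 + 12*a + 36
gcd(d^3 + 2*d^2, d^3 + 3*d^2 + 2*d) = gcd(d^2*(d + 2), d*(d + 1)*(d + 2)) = d^2 + 2*d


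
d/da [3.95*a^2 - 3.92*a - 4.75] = 7.9*a - 3.92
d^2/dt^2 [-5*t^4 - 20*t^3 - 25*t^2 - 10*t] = -60*t^2 - 120*t - 50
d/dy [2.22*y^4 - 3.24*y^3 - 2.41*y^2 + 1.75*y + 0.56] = 8.88*y^3 - 9.72*y^2 - 4.82*y + 1.75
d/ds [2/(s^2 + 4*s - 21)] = 4*(-s - 2)/(s^2 + 4*s - 21)^2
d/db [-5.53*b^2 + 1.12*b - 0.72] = 1.12 - 11.06*b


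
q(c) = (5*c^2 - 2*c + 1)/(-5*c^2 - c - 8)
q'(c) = (10*c - 2)/(-5*c^2 - c - 8) + (10*c + 1)*(5*c^2 - 2*c + 1)/(-5*c^2 - c - 8)^2 = (-15*c^2 - 70*c + 17)/(25*c^4 + 10*c^3 + 81*c^2 + 16*c + 64)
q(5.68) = -0.86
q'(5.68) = -0.03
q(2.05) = -0.58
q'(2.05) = -0.20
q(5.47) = -0.86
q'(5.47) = -0.03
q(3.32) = -0.74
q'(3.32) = -0.09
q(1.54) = -0.46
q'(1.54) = -0.28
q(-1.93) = -0.95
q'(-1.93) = 0.16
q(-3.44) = -1.05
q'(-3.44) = 0.02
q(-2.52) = -1.02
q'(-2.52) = 0.07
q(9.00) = -0.92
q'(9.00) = -0.01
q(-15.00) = -1.03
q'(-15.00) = 0.00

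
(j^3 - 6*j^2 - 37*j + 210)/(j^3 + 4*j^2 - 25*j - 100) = (j^2 - j - 42)/(j^2 + 9*j + 20)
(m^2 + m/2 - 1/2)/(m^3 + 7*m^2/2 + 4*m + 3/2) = (2*m - 1)/(2*m^2 + 5*m + 3)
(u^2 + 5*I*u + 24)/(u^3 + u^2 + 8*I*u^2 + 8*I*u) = (u - 3*I)/(u*(u + 1))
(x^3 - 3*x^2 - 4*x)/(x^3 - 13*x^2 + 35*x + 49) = x*(x - 4)/(x^2 - 14*x + 49)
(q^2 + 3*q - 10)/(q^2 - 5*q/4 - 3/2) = 4*(q + 5)/(4*q + 3)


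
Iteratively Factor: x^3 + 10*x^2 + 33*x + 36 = (x + 4)*(x^2 + 6*x + 9) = (x + 3)*(x + 4)*(x + 3)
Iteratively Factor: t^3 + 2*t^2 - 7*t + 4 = (t + 4)*(t^2 - 2*t + 1) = (t - 1)*(t + 4)*(t - 1)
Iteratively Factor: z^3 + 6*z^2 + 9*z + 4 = (z + 4)*(z^2 + 2*z + 1) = (z + 1)*(z + 4)*(z + 1)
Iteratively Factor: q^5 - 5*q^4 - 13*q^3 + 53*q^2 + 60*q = (q - 4)*(q^4 - q^3 - 17*q^2 - 15*q) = q*(q - 4)*(q^3 - q^2 - 17*q - 15) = q*(q - 4)*(q + 1)*(q^2 - 2*q - 15) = q*(q - 4)*(q + 1)*(q + 3)*(q - 5)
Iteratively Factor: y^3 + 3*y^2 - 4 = (y - 1)*(y^2 + 4*y + 4) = (y - 1)*(y + 2)*(y + 2)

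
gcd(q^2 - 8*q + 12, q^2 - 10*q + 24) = q - 6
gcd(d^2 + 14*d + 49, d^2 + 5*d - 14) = d + 7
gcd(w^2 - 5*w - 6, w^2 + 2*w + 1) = w + 1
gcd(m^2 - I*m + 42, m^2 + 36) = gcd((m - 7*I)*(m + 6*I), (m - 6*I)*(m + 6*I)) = m + 6*I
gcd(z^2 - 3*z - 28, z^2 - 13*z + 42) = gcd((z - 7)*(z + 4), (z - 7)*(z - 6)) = z - 7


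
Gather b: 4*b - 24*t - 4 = 4*b - 24*t - 4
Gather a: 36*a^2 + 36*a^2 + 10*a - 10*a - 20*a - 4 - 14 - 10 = 72*a^2 - 20*a - 28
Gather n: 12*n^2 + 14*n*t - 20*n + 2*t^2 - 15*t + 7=12*n^2 + n*(14*t - 20) + 2*t^2 - 15*t + 7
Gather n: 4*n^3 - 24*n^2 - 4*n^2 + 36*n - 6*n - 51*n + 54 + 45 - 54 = 4*n^3 - 28*n^2 - 21*n + 45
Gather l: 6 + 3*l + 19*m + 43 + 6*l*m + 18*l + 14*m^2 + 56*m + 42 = l*(6*m + 21) + 14*m^2 + 75*m + 91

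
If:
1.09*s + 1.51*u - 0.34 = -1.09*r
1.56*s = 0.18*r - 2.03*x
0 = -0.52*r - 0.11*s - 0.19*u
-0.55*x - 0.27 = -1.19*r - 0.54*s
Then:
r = -0.08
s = 0.38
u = 0.01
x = -0.30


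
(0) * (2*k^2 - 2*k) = 0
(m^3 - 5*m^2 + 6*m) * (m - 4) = m^4 - 9*m^3 + 26*m^2 - 24*m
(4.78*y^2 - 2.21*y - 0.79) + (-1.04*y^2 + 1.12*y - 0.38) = 3.74*y^2 - 1.09*y - 1.17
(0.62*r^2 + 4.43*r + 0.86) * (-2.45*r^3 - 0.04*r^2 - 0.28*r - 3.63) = -1.519*r^5 - 10.8783*r^4 - 2.4578*r^3 - 3.5254*r^2 - 16.3217*r - 3.1218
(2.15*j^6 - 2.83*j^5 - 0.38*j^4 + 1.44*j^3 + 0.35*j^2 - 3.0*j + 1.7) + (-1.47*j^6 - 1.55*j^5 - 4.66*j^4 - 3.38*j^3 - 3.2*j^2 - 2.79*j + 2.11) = 0.68*j^6 - 4.38*j^5 - 5.04*j^4 - 1.94*j^3 - 2.85*j^2 - 5.79*j + 3.81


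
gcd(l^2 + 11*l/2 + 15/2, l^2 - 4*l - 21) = l + 3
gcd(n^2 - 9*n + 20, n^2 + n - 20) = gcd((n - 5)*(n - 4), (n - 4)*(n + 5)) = n - 4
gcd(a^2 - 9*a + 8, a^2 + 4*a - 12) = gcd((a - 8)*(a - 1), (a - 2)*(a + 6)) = 1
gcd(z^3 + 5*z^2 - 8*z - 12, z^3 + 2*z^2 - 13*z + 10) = z - 2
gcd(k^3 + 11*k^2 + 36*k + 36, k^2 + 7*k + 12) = k + 3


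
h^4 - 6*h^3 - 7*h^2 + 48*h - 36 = (h - 6)*(h - 2)*(h - 1)*(h + 3)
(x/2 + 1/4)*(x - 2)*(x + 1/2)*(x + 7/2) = x^4/2 + 5*x^3/4 - 21*x^2/8 - 53*x/16 - 7/8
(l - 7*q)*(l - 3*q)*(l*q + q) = l^3*q - 10*l^2*q^2 + l^2*q + 21*l*q^3 - 10*l*q^2 + 21*q^3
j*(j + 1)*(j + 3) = j^3 + 4*j^2 + 3*j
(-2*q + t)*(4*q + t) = -8*q^2 + 2*q*t + t^2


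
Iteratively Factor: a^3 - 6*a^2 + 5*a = (a - 1)*(a^2 - 5*a) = a*(a - 1)*(a - 5)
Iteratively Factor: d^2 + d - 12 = (d - 3)*(d + 4)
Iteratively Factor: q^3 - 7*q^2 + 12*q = (q)*(q^2 - 7*q + 12) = q*(q - 3)*(q - 4)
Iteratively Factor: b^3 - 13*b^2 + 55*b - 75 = (b - 3)*(b^2 - 10*b + 25) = (b - 5)*(b - 3)*(b - 5)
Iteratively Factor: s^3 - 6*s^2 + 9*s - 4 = (s - 1)*(s^2 - 5*s + 4) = (s - 1)^2*(s - 4)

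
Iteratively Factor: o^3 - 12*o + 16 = (o + 4)*(o^2 - 4*o + 4) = (o - 2)*(o + 4)*(o - 2)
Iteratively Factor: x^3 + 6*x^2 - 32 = (x + 4)*(x^2 + 2*x - 8) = (x - 2)*(x + 4)*(x + 4)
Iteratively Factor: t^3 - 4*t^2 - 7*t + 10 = (t - 1)*(t^2 - 3*t - 10) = (t - 1)*(t + 2)*(t - 5)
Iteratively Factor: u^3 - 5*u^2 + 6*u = (u)*(u^2 - 5*u + 6) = u*(u - 3)*(u - 2)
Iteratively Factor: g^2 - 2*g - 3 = (g + 1)*(g - 3)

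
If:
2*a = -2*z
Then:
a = -z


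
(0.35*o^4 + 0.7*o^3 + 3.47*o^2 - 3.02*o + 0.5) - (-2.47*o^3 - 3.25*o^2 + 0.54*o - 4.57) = 0.35*o^4 + 3.17*o^3 + 6.72*o^2 - 3.56*o + 5.07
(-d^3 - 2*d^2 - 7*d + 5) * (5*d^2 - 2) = -5*d^5 - 10*d^4 - 33*d^3 + 29*d^2 + 14*d - 10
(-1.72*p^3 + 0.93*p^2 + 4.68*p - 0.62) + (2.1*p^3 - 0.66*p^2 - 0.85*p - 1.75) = 0.38*p^3 + 0.27*p^2 + 3.83*p - 2.37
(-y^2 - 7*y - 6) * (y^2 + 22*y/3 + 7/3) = -y^4 - 43*y^3/3 - 179*y^2/3 - 181*y/3 - 14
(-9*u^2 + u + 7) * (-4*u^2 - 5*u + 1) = 36*u^4 + 41*u^3 - 42*u^2 - 34*u + 7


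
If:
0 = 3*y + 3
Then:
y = -1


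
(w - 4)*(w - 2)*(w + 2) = w^3 - 4*w^2 - 4*w + 16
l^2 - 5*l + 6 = (l - 3)*(l - 2)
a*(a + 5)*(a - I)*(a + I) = a^4 + 5*a^3 + a^2 + 5*a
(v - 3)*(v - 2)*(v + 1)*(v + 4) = v^4 - 15*v^2 + 10*v + 24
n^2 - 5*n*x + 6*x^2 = (n - 3*x)*(n - 2*x)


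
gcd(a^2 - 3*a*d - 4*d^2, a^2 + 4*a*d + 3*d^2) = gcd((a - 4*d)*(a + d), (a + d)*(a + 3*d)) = a + d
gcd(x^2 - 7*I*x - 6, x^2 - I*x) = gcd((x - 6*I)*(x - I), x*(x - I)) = x - I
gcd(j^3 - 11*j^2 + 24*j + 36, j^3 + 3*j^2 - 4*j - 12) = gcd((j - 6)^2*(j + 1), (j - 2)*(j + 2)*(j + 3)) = 1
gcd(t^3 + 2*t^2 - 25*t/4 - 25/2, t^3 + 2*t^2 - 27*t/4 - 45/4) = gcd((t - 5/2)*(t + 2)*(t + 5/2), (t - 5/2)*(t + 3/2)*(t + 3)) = t - 5/2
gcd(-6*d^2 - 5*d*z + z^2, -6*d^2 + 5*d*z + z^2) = 1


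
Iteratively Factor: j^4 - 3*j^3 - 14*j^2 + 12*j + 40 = (j + 2)*(j^3 - 5*j^2 - 4*j + 20) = (j - 5)*(j + 2)*(j^2 - 4) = (j - 5)*(j - 2)*(j + 2)*(j + 2)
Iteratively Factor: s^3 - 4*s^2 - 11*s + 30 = (s - 5)*(s^2 + s - 6) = (s - 5)*(s + 3)*(s - 2)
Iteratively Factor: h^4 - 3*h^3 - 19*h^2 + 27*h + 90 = (h + 2)*(h^3 - 5*h^2 - 9*h + 45) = (h + 2)*(h + 3)*(h^2 - 8*h + 15) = (h - 5)*(h + 2)*(h + 3)*(h - 3)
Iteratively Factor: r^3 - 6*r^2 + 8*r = (r - 4)*(r^2 - 2*r) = (r - 4)*(r - 2)*(r)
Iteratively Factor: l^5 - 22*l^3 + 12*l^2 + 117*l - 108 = (l + 4)*(l^4 - 4*l^3 - 6*l^2 + 36*l - 27) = (l - 1)*(l + 4)*(l^3 - 3*l^2 - 9*l + 27) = (l - 1)*(l + 3)*(l + 4)*(l^2 - 6*l + 9) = (l - 3)*(l - 1)*(l + 3)*(l + 4)*(l - 3)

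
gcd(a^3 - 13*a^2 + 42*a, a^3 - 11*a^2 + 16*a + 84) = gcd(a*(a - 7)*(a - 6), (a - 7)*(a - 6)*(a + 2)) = a^2 - 13*a + 42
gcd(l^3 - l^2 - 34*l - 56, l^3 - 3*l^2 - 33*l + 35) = l - 7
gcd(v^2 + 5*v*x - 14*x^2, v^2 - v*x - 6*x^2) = 1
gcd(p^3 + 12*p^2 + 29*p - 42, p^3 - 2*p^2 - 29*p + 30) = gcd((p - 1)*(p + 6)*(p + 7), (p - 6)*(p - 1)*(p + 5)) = p - 1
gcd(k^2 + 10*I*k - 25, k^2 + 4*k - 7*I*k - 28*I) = 1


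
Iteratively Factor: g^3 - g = (g + 1)*(g^2 - g) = (g - 1)*(g + 1)*(g)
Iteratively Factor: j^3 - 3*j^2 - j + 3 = (j + 1)*(j^2 - 4*j + 3) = (j - 3)*(j + 1)*(j - 1)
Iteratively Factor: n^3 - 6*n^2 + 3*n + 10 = (n - 2)*(n^2 - 4*n - 5) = (n - 5)*(n - 2)*(n + 1)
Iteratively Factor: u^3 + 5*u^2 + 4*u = (u)*(u^2 + 5*u + 4) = u*(u + 1)*(u + 4)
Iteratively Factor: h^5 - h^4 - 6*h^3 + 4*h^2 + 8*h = (h - 2)*(h^4 + h^3 - 4*h^2 - 4*h) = (h - 2)*(h + 1)*(h^3 - 4*h) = h*(h - 2)*(h + 1)*(h^2 - 4) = h*(h - 2)*(h + 1)*(h + 2)*(h - 2)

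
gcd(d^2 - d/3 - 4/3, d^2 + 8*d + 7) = d + 1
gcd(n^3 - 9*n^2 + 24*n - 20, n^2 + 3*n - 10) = n - 2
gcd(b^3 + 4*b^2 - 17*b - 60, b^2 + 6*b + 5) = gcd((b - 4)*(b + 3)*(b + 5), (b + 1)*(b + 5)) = b + 5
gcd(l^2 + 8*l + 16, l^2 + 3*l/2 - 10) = l + 4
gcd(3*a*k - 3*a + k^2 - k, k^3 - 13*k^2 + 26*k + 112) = 1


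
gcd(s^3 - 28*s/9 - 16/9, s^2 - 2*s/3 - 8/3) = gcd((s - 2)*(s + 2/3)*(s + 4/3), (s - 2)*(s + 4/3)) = s^2 - 2*s/3 - 8/3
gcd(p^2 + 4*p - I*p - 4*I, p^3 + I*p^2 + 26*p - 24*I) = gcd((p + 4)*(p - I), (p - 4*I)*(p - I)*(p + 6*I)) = p - I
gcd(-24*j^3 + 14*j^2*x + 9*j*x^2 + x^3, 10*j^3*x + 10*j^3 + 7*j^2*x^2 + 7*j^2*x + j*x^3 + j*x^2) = 1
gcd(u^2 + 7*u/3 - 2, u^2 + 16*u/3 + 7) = u + 3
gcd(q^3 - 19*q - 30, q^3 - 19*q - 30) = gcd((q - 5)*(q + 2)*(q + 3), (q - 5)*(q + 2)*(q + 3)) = q^3 - 19*q - 30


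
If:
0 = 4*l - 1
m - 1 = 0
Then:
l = 1/4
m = 1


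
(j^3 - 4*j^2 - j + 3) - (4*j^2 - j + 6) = j^3 - 8*j^2 - 3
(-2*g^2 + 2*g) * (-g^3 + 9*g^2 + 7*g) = 2*g^5 - 20*g^4 + 4*g^3 + 14*g^2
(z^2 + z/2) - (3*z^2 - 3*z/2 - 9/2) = -2*z^2 + 2*z + 9/2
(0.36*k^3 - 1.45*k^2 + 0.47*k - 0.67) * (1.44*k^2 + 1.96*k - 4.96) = 0.5184*k^5 - 1.3824*k^4 - 3.9508*k^3 + 7.1484*k^2 - 3.6444*k + 3.3232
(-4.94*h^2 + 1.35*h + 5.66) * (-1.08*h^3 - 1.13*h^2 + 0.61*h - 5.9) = 5.3352*h^5 + 4.1242*h^4 - 10.6517*h^3 + 23.5737*h^2 - 4.5124*h - 33.394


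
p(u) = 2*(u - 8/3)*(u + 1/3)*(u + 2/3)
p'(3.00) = 29.11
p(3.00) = 8.15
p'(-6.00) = 251.11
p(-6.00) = -523.85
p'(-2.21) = 39.15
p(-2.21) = -28.25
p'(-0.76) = 3.64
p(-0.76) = -0.27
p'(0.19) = -5.94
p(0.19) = -2.22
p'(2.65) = 19.58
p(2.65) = -0.33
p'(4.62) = 92.38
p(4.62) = 102.30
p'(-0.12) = -4.00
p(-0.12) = -0.65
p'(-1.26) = 13.04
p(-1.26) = -4.32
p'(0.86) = -6.18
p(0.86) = -6.58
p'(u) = 2*(u - 8/3)*(u + 1/3) + 2*(u - 8/3)*(u + 2/3) + 2*(u + 1/3)*(u + 2/3) = 6*u^2 - 20*u/3 - 44/9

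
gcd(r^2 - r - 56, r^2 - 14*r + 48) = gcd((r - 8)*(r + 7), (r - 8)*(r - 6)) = r - 8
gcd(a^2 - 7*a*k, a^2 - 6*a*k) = a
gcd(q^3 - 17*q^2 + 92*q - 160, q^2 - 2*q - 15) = q - 5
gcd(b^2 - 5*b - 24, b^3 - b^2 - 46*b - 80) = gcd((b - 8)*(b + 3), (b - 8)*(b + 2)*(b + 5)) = b - 8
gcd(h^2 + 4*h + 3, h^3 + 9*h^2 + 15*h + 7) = h + 1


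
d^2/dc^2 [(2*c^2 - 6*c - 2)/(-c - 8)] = -348/(c^3 + 24*c^2 + 192*c + 512)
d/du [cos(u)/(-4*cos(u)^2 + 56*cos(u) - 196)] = -(cos(u) + 7)*sin(u)/(4*(cos(u) - 7)^3)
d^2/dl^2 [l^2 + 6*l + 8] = 2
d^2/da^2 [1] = 0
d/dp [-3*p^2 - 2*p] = -6*p - 2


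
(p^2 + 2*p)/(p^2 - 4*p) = (p + 2)/(p - 4)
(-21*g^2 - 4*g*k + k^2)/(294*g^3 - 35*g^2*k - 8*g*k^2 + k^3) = (-3*g - k)/(42*g^2 + g*k - k^2)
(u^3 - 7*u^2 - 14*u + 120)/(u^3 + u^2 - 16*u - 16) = (u^2 - 11*u + 30)/(u^2 - 3*u - 4)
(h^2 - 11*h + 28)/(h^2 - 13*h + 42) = (h - 4)/(h - 6)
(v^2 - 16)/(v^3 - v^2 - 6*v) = (16 - v^2)/(v*(-v^2 + v + 6))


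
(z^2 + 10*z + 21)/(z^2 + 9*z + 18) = (z + 7)/(z + 6)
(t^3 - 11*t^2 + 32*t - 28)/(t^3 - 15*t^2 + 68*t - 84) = (t - 2)/(t - 6)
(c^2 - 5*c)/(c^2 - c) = (c - 5)/(c - 1)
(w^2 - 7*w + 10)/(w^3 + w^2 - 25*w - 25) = (w - 2)/(w^2 + 6*w + 5)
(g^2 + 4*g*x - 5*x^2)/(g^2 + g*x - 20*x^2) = (-g + x)/(-g + 4*x)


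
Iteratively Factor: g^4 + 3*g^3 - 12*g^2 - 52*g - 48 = (g + 2)*(g^3 + g^2 - 14*g - 24) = (g - 4)*(g + 2)*(g^2 + 5*g + 6) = (g - 4)*(g + 2)*(g + 3)*(g + 2)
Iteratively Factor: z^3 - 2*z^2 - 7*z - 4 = (z - 4)*(z^2 + 2*z + 1) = (z - 4)*(z + 1)*(z + 1)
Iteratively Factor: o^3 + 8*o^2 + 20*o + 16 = (o + 2)*(o^2 + 6*o + 8) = (o + 2)^2*(o + 4)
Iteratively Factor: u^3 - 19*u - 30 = (u + 2)*(u^2 - 2*u - 15) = (u + 2)*(u + 3)*(u - 5)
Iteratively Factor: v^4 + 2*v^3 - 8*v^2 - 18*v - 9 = (v + 1)*(v^3 + v^2 - 9*v - 9) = (v - 3)*(v + 1)*(v^2 + 4*v + 3) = (v - 3)*(v + 1)^2*(v + 3)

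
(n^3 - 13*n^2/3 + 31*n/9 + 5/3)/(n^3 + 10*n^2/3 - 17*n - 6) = (n - 5/3)/(n + 6)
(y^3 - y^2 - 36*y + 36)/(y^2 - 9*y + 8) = (y^2 - 36)/(y - 8)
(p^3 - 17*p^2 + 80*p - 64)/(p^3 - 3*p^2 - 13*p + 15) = (p^2 - 16*p + 64)/(p^2 - 2*p - 15)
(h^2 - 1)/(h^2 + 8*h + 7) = (h - 1)/(h + 7)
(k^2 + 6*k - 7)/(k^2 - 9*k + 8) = (k + 7)/(k - 8)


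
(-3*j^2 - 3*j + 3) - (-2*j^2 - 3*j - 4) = 7 - j^2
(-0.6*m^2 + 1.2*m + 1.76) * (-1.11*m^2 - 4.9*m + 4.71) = 0.666*m^4 + 1.608*m^3 - 10.6596*m^2 - 2.972*m + 8.2896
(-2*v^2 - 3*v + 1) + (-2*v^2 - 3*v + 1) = -4*v^2 - 6*v + 2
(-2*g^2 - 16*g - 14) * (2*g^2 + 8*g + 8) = -4*g^4 - 48*g^3 - 172*g^2 - 240*g - 112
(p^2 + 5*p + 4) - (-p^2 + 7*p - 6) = 2*p^2 - 2*p + 10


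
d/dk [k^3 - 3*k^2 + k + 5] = 3*k^2 - 6*k + 1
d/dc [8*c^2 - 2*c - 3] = 16*c - 2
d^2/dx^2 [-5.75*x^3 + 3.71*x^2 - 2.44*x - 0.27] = 7.42 - 34.5*x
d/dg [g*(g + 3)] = 2*g + 3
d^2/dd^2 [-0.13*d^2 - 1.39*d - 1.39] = -0.260000000000000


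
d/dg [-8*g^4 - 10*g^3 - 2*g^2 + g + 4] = -32*g^3 - 30*g^2 - 4*g + 1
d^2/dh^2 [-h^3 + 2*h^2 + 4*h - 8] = 4 - 6*h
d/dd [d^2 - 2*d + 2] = 2*d - 2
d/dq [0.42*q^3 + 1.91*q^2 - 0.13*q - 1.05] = 1.26*q^2 + 3.82*q - 0.13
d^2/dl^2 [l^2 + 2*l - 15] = 2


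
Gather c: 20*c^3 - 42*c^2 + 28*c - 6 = 20*c^3 - 42*c^2 + 28*c - 6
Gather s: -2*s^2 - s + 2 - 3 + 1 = -2*s^2 - s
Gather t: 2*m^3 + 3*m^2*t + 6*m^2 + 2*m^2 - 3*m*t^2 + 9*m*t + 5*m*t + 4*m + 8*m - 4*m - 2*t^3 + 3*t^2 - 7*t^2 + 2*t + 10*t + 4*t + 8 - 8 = 2*m^3 + 8*m^2 + 8*m - 2*t^3 + t^2*(-3*m - 4) + t*(3*m^2 + 14*m + 16)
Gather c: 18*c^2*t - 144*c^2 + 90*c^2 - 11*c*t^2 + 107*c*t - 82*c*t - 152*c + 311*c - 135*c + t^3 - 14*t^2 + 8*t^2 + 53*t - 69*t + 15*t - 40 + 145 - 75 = c^2*(18*t - 54) + c*(-11*t^2 + 25*t + 24) + t^3 - 6*t^2 - t + 30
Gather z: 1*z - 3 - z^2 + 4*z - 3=-z^2 + 5*z - 6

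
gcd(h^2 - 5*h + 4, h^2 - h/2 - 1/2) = h - 1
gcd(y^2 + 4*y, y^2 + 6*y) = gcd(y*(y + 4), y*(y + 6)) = y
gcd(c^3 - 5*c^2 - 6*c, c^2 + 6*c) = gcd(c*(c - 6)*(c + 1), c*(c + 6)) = c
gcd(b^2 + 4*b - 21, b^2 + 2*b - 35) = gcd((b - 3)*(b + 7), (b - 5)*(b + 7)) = b + 7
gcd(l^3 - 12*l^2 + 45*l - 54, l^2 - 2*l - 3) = l - 3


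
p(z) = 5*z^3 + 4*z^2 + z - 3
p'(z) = 15*z^2 + 8*z + 1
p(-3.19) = -127.79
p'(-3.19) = 128.12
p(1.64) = 31.45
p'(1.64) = 54.46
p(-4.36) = -345.73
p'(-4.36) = 251.26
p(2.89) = 153.99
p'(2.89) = 149.40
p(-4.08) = -280.08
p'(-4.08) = 218.06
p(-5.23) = -614.10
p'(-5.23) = 369.45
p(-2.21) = -39.64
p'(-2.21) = 56.58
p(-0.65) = -3.33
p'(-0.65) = 2.14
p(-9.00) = -3333.00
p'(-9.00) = 1144.00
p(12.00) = 9225.00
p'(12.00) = 2257.00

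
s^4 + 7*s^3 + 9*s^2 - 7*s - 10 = (s - 1)*(s + 1)*(s + 2)*(s + 5)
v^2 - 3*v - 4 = (v - 4)*(v + 1)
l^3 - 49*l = l*(l - 7)*(l + 7)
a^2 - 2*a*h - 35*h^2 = (a - 7*h)*(a + 5*h)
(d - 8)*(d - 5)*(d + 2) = d^3 - 11*d^2 + 14*d + 80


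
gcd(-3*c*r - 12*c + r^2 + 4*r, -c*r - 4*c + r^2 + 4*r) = r + 4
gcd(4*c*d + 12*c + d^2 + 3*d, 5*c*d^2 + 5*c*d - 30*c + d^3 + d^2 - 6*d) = d + 3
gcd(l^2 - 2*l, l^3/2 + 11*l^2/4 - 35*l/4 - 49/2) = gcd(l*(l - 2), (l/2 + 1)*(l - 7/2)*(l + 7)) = 1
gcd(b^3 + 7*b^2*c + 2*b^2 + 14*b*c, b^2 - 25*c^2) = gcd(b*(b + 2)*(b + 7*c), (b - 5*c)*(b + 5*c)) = 1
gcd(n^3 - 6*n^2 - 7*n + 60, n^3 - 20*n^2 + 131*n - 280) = n - 5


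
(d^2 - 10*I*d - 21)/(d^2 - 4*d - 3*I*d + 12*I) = (d - 7*I)/(d - 4)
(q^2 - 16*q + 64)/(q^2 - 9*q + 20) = (q^2 - 16*q + 64)/(q^2 - 9*q + 20)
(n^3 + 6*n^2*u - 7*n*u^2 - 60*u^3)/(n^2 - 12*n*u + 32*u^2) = (n^3 + 6*n^2*u - 7*n*u^2 - 60*u^3)/(n^2 - 12*n*u + 32*u^2)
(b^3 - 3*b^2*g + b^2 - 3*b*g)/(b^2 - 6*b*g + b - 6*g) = b*(b - 3*g)/(b - 6*g)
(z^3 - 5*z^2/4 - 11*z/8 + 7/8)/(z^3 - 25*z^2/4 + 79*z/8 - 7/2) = (z + 1)/(z - 4)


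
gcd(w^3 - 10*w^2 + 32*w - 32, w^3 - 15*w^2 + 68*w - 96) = w - 4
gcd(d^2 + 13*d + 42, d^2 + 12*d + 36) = d + 6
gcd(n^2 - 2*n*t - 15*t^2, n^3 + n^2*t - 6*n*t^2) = n + 3*t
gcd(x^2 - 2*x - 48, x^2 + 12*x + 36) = x + 6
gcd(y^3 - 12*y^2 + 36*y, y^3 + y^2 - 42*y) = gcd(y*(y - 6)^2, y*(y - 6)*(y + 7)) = y^2 - 6*y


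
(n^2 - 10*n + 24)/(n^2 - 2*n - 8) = (n - 6)/(n + 2)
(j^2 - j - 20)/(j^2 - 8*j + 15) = (j + 4)/(j - 3)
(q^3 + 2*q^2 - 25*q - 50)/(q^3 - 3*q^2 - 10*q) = (q + 5)/q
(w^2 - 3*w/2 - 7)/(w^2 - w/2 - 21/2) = (w + 2)/(w + 3)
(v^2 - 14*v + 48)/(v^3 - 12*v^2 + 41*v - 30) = (v - 8)/(v^2 - 6*v + 5)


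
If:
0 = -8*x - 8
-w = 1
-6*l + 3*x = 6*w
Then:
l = 1/2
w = -1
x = -1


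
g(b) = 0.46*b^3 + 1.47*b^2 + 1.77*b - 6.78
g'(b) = 1.38*b^2 + 2.94*b + 1.77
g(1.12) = -2.31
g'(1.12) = 6.79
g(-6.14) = -68.71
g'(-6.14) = 35.74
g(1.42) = 0.01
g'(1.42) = 8.73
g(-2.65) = -9.71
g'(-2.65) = 3.67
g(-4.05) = -20.39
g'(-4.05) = 12.50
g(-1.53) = -7.69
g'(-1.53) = 0.50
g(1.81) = 3.97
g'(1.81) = 11.61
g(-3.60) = -15.56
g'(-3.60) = 9.07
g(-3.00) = -11.28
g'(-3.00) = 5.37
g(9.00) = 463.56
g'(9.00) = 140.01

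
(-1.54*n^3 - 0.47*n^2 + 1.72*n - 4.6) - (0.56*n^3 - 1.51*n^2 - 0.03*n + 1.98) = -2.1*n^3 + 1.04*n^2 + 1.75*n - 6.58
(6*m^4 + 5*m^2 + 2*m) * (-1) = -6*m^4 - 5*m^2 - 2*m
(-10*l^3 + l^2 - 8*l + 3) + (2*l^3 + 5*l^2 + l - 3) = -8*l^3 + 6*l^2 - 7*l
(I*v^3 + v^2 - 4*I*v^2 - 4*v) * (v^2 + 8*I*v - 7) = I*v^5 - 7*v^4 - 4*I*v^4 + 28*v^3 + I*v^3 - 7*v^2 - 4*I*v^2 + 28*v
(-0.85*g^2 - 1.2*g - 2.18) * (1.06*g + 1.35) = -0.901*g^3 - 2.4195*g^2 - 3.9308*g - 2.943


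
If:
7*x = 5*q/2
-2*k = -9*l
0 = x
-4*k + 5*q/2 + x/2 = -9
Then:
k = 9/4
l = 1/2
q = 0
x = 0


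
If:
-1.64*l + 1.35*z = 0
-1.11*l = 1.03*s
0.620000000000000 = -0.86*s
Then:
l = 0.67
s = -0.72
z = 0.81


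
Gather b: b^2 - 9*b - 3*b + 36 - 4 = b^2 - 12*b + 32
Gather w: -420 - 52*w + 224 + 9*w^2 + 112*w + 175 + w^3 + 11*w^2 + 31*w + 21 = w^3 + 20*w^2 + 91*w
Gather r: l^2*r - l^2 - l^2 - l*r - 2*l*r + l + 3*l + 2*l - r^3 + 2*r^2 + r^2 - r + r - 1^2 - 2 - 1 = -2*l^2 + 6*l - r^3 + 3*r^2 + r*(l^2 - 3*l) - 4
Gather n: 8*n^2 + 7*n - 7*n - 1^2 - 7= 8*n^2 - 8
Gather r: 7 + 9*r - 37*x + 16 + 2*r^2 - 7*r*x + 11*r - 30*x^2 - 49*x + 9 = 2*r^2 + r*(20 - 7*x) - 30*x^2 - 86*x + 32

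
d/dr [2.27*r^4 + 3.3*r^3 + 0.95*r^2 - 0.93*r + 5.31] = 9.08*r^3 + 9.9*r^2 + 1.9*r - 0.93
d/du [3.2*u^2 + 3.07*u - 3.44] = 6.4*u + 3.07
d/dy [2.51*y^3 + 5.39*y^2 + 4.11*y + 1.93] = 7.53*y^2 + 10.78*y + 4.11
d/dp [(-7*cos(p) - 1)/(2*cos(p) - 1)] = -9*sin(p)/(2*cos(p) - 1)^2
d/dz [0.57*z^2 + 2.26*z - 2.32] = 1.14*z + 2.26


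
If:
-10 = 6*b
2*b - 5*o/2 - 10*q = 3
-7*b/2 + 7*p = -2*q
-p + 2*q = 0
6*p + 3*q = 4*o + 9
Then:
No Solution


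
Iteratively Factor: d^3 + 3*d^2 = (d + 3)*(d^2) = d*(d + 3)*(d)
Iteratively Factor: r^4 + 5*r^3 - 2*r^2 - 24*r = (r + 3)*(r^3 + 2*r^2 - 8*r) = r*(r + 3)*(r^2 + 2*r - 8) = r*(r - 2)*(r + 3)*(r + 4)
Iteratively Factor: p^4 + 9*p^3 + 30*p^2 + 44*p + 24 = (p + 3)*(p^3 + 6*p^2 + 12*p + 8) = (p + 2)*(p + 3)*(p^2 + 4*p + 4) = (p + 2)^2*(p + 3)*(p + 2)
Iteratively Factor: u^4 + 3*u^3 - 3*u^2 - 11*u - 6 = (u - 2)*(u^3 + 5*u^2 + 7*u + 3) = (u - 2)*(u + 3)*(u^2 + 2*u + 1) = (u - 2)*(u + 1)*(u + 3)*(u + 1)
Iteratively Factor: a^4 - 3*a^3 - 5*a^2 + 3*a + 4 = (a - 4)*(a^3 + a^2 - a - 1) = (a - 4)*(a - 1)*(a^2 + 2*a + 1) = (a - 4)*(a - 1)*(a + 1)*(a + 1)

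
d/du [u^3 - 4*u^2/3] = u*(9*u - 8)/3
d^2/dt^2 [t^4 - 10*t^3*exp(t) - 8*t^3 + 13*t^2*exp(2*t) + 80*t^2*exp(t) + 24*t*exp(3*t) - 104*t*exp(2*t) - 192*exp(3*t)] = -10*t^3*exp(t) + 52*t^2*exp(2*t) + 20*t^2*exp(t) + 12*t^2 + 216*t*exp(3*t) - 312*t*exp(2*t) + 260*t*exp(t) - 48*t - 1584*exp(3*t) - 390*exp(2*t) + 160*exp(t)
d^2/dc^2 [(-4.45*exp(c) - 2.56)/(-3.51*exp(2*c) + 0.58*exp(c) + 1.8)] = (54.824445*exp(4*c) + 135.217134*exp(3*c) + 153.055656*exp(2*c) + 60.911704*exp(c) + 11.74536)*exp(c)/(43.243551*exp(6*c) - 21.436974*exp(5*c) - 62.986248*exp(4*c) + 21.791528*exp(3*c) + 32.30064*exp(2*c) - 5.6376*exp(c) - 5.832)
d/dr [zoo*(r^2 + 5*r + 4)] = zoo*(r + 1)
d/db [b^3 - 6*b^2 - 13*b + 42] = 3*b^2 - 12*b - 13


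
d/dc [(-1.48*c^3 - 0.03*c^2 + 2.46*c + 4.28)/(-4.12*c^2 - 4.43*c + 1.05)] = (6.0976*c^4 + 13.1128*c^3 + 5.6061*c^2 + 35.2042*c + 21.5434)/(16.9744*c^4 + 36.5032*c^3 + 10.9729*c^2 - 9.303*c + 1.1025)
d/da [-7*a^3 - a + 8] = -21*a^2 - 1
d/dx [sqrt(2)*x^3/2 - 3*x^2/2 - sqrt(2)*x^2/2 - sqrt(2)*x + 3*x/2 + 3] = 3*sqrt(2)*x^2/2 - 3*x - sqrt(2)*x - sqrt(2) + 3/2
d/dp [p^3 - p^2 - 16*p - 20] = 3*p^2 - 2*p - 16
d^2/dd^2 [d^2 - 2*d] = 2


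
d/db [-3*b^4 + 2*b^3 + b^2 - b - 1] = -12*b^3 + 6*b^2 + 2*b - 1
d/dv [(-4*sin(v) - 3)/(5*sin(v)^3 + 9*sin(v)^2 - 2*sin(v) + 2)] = (40*sin(v)^3 + 81*sin(v)^2 + 54*sin(v) - 14)*cos(v)/(5*sin(v)^3 + 9*sin(v)^2 - 2*sin(v) + 2)^2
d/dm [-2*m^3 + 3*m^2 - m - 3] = -6*m^2 + 6*m - 1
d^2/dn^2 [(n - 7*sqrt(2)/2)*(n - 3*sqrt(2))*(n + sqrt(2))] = 6*n - 11*sqrt(2)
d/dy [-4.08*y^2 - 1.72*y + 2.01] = -8.16*y - 1.72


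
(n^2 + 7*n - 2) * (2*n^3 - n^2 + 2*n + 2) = 2*n^5 + 13*n^4 - 9*n^3 + 18*n^2 + 10*n - 4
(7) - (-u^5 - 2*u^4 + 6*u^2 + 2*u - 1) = u^5 + 2*u^4 - 6*u^2 - 2*u + 8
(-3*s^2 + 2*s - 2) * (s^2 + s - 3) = -3*s^4 - s^3 + 9*s^2 - 8*s + 6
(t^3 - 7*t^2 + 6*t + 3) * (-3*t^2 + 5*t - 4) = -3*t^5 + 26*t^4 - 57*t^3 + 49*t^2 - 9*t - 12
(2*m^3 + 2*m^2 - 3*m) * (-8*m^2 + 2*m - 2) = -16*m^5 - 12*m^4 + 24*m^3 - 10*m^2 + 6*m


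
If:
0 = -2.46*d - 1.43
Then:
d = -0.58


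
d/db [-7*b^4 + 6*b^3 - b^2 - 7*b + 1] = -28*b^3 + 18*b^2 - 2*b - 7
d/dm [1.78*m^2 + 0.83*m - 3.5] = 3.56*m + 0.83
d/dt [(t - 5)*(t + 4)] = 2*t - 1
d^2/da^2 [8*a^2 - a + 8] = 16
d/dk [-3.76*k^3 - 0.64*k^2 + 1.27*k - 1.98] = -11.28*k^2 - 1.28*k + 1.27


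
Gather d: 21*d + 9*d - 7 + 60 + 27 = 30*d + 80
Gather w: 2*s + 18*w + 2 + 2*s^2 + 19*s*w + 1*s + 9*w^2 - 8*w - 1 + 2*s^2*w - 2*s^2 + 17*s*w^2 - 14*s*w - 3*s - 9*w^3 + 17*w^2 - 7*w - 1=-9*w^3 + w^2*(17*s + 26) + w*(2*s^2 + 5*s + 3)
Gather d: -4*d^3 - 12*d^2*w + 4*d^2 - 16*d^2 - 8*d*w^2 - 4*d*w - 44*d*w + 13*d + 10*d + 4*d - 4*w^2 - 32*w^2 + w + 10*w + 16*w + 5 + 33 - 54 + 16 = -4*d^3 + d^2*(-12*w - 12) + d*(-8*w^2 - 48*w + 27) - 36*w^2 + 27*w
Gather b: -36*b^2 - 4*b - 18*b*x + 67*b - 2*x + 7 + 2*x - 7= -36*b^2 + b*(63 - 18*x)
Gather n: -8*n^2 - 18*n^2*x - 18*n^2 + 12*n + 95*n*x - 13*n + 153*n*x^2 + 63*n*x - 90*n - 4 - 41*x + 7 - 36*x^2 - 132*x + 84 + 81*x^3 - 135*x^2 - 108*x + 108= n^2*(-18*x - 26) + n*(153*x^2 + 158*x - 91) + 81*x^3 - 171*x^2 - 281*x + 195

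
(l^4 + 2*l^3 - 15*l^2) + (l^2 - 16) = l^4 + 2*l^3 - 14*l^2 - 16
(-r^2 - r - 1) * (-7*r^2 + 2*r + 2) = 7*r^4 + 5*r^3 + 3*r^2 - 4*r - 2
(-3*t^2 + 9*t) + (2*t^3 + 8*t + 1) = 2*t^3 - 3*t^2 + 17*t + 1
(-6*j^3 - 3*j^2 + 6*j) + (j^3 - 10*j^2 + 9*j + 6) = -5*j^3 - 13*j^2 + 15*j + 6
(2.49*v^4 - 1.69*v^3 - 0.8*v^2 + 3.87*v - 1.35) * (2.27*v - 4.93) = 5.6523*v^5 - 16.112*v^4 + 6.5157*v^3 + 12.7289*v^2 - 22.1436*v + 6.6555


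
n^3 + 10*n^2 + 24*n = n*(n + 4)*(n + 6)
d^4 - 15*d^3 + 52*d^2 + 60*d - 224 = (d - 8)*(d - 7)*(d - 2)*(d + 2)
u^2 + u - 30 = (u - 5)*(u + 6)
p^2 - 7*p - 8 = (p - 8)*(p + 1)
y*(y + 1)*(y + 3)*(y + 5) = y^4 + 9*y^3 + 23*y^2 + 15*y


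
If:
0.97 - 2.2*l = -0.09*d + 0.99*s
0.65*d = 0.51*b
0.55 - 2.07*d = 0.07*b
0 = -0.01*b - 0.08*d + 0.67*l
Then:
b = 0.32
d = 0.25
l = 0.04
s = 0.92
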